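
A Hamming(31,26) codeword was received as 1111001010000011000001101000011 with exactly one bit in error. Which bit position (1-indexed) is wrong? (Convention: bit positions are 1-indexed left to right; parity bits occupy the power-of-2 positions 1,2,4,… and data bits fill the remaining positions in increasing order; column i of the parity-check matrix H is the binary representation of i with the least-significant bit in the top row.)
Syndrome s = H · r^T (mod 2), r = 1111001010000011000001101000011:
  s[0] = (1010101010101010101010101010101)·(1111001010000011000001101000011) mod 2 = 1+0+1+0+0+0+1+0+1+0+0+0+0+0+1+0+0+0+0+0+0+0+1+0+1+0+0+0+0+0+1 mod 2 = 0
  s[1] = (0110011001100110011001100110011)·(1111001010000011000001101000011) mod 2 = 0+1+1+0+0+0+1+0+0+0+0+0+0+0+1+0+0+0+0+0+0+1+1+0+0+0+0+0+0+1+1 mod 2 = 0
  s[2] = (0001111000011110000111100001111)·(1111001010000011000001101000011) mod 2 = 0+0+0+1+0+0+1+0+0+0+0+0+0+0+1+0+0+0+0+0+0+1+1+0+0+0+0+0+0+1+1 mod 2 = 1
  s[3] = (0000000111111110000000011111111)·(1111001010000011000001101000011) mod 2 = 0+0+0+0+0+0+0+0+1+0+0+0+0+0+1+0+0+0+0+0+0+0+0+0+1+0+0+0+0+1+1 mod 2 = 1
  s[4] = (0000000000000001111111111111111)·(1111001010000011000001101000011) mod 2 = 0+0+0+0+0+0+0+0+0+0+0+0+0+0+0+1+0+0+0+0+0+1+1+0+1+0+0+0+0+1+1 mod 2 = 0
Syndrome = 00110
Column i of H is the binary representation of i, so the syndrome is the binary index of the flipped bit.
Read s = 00110 with s[0] as LSB: 0·2^0 + 0·2^1 + 1·2^2 + 1·2^3 + 0·2^4 = 12.
Error is at bit position 12.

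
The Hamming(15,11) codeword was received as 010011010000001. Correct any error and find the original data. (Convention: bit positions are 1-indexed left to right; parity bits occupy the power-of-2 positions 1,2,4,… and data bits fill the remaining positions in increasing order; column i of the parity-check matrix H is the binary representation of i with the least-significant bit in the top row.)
Syndrome s = H · r^T (mod 2), r = 010011010000001:
  s[0] = (101010101010101)·(010011010000001) mod 2 = 0+0+0+0+1+0+0+0+0+0+0+0+0+0+1 mod 2 = 0
  s[1] = (011001100110011)·(010011010000001) mod 2 = 0+1+0+0+0+1+0+0+0+0+0+0+0+0+1 mod 2 = 1
  s[2] = (000111100001111)·(010011010000001) mod 2 = 0+0+0+0+1+1+0+0+0+0+0+0+0+0+1 mod 2 = 1
  s[3] = (000000011111111)·(010011010000001) mod 2 = 0+0+0+0+0+0+0+1+0+0+0+0+0+0+1 mod 2 = 0
Syndrome = 0110
Column 6 of H equals this syndrome → error at bit 6 (1-indexed).
Flip bit 6: 010011010000001 → 010010010000001
Extract data bits at positions {3,5,6,7,9,10,11,12,13,14,15}: 01000000001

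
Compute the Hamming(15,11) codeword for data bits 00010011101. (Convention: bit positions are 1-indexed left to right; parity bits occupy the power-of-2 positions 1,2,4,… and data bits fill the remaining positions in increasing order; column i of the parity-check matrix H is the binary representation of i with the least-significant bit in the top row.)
Codeword c = d · G (mod 2), d = 00010011101:
  c[0] = d·G[:,0] = (00010011101)·(11011010101) mod 2 = 0+0+0+1+0+0+1+0+1+0+1 mod 2 = 0
  c[1] = d·G[:,1] = (00010011101)·(10110110011) mod 2 = 0+0+0+1+0+0+1+0+0+0+1 mod 2 = 1
  c[2] = d·G[:,2] = (00010011101)·(10000000000) mod 2 = 0+0+0+0+0+0+0+0+0+0+0 mod 2 = 0
  c[3] = d·G[:,3] = (00010011101)·(01110001111) mod 2 = 0+0+0+1+0+0+0+1+1+0+1 mod 2 = 0
  c[4] = d·G[:,4] = (00010011101)·(01000000000) mod 2 = 0+0+0+0+0+0+0+0+0+0+0 mod 2 = 0
  c[5] = d·G[:,5] = (00010011101)·(00100000000) mod 2 = 0+0+0+0+0+0+0+0+0+0+0 mod 2 = 0
  c[6] = d·G[:,6] = (00010011101)·(00010000000) mod 2 = 0+0+0+1+0+0+0+0+0+0+0 mod 2 = 1
  c[7] = d·G[:,7] = (00010011101)·(00001111111) mod 2 = 0+0+0+0+0+0+1+1+1+0+1 mod 2 = 0
  c[8] = d·G[:,8] = (00010011101)·(00001000000) mod 2 = 0+0+0+0+0+0+0+0+0+0+0 mod 2 = 0
  c[9] = d·G[:,9] = (00010011101)·(00000100000) mod 2 = 0+0+0+0+0+0+0+0+0+0+0 mod 2 = 0
  c[10] = d·G[:,10] = (00010011101)·(00000010000) mod 2 = 0+0+0+0+0+0+1+0+0+0+0 mod 2 = 1
  c[11] = d·G[:,11] = (00010011101)·(00000001000) mod 2 = 0+0+0+0+0+0+0+1+0+0+0 mod 2 = 1
  c[12] = d·G[:,12] = (00010011101)·(00000000100) mod 2 = 0+0+0+0+0+0+0+0+1+0+0 mod 2 = 1
  c[13] = d·G[:,13] = (00010011101)·(00000000010) mod 2 = 0+0+0+0+0+0+0+0+0+0+0 mod 2 = 0
  c[14] = d·G[:,14] = (00010011101)·(00000000001) mod 2 = 0+0+0+0+0+0+0+0+0+0+1 mod 2 = 1
Codeword = 010000100011101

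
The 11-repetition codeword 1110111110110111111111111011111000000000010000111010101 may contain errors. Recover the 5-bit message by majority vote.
Split into 11-bit blocks and majority-vote each:
  block 1 = 11101111101: 9 ones, 2 zeros → 1
  block 2 = 10111111111: 10 ones, 1 zeros → 1
  block 3 = 11101111100: 8 ones, 3 zeros → 1
  block 4 = 00000000100: 1 ones, 10 zeros → 0
  block 5 = 00111010101: 6 ones, 5 zeros → 1
Decoded = 11101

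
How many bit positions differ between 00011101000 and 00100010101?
XOR = 00111111101, count of 1s = 8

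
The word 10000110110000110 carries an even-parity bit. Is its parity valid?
Sum of all bits: 1+0+0+0+0+1+1+0+1+1+0+0+0+0+1+1+0 = 7; 7 mod 2 = 1. Result is 1 → parity error detected.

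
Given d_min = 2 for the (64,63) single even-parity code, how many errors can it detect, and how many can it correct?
Detection only: up to d_min − 1 = 1 errors.
Correction: up to ⌊(d_min − 1)/2⌋ = ⌊1/2⌋ = 0 errors.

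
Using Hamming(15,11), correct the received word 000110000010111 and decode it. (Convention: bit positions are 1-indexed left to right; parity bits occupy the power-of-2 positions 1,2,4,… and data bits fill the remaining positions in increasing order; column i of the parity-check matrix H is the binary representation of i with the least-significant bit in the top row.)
Syndrome s = H · r^T (mod 2), r = 000110000010111:
  s[0] = (101010101010101)·(000110000010111) mod 2 = 0+0+0+0+1+0+0+0+0+0+1+0+1+0+1 mod 2 = 0
  s[1] = (011001100110011)·(000110000010111) mod 2 = 0+0+0+0+0+0+0+0+0+0+1+0+0+1+1 mod 2 = 1
  s[2] = (000111100001111)·(000110000010111) mod 2 = 0+0+0+1+1+0+0+0+0+0+0+0+1+1+1 mod 2 = 1
  s[3] = (000000011111111)·(000110000010111) mod 2 = 0+0+0+0+0+0+0+0+0+0+1+0+1+1+1 mod 2 = 0
Syndrome = 0110
Column 6 of H equals this syndrome → error at bit 6 (1-indexed).
Flip bit 6: 000110000010111 → 000111000010111
Extract data bits at positions {3,5,6,7,9,10,11,12,13,14,15}: 01100010111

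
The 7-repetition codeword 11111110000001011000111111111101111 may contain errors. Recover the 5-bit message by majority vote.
Split into 7-bit blocks and majority-vote each:
  block 1 = 1111111: 7 ones, 0 zeros → 1
  block 2 = 0000001: 1 ones, 6 zeros → 0
  block 3 = 0110001: 3 ones, 4 zeros → 0
  block 4 = 1111111: 7 ones, 0 zeros → 1
  block 5 = 1101111: 6 ones, 1 zeros → 1
Decoded = 10011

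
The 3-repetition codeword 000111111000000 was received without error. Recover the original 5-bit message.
Split into 3-bit blocks: 000 111 111 000 000
Data = 01100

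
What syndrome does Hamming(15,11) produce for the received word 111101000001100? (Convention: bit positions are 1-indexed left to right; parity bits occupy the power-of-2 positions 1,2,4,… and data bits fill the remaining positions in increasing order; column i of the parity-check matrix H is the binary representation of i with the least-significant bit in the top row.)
Syndrome s = H · r^T (mod 2), r = 111101000001100:
  s[0] = (101010101010101)·(111101000001100) mod 2 = 1+0+1+0+0+0+0+0+0+0+0+0+1+0+0 mod 2 = 1
  s[1] = (011001100110011)·(111101000001100) mod 2 = 0+1+1+0+0+1+0+0+0+0+0+0+0+0+0 mod 2 = 1
  s[2] = (000111100001111)·(111101000001100) mod 2 = 0+0+0+1+0+1+0+0+0+0+0+1+1+0+0 mod 2 = 0
  s[3] = (000000011111111)·(111101000001100) mod 2 = 0+0+0+0+0+0+0+0+0+0+0+1+1+0+0 mod 2 = 0
Syndrome = 1100
Non-zero syndrome: error at position 3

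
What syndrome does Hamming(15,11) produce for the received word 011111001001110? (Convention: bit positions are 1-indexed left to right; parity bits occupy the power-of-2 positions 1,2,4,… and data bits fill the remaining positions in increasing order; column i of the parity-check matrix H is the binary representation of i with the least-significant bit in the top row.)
Syndrome s = H · r^T (mod 2), r = 011111001001110:
  s[0] = (101010101010101)·(011111001001110) mod 2 = 0+0+1+0+1+0+0+0+1+0+0+0+1+0+0 mod 2 = 0
  s[1] = (011001100110011)·(011111001001110) mod 2 = 0+1+1+0+0+1+0+0+0+0+0+0+0+1+0 mod 2 = 0
  s[2] = (000111100001111)·(011111001001110) mod 2 = 0+0+0+1+1+1+0+0+0+0+0+1+1+1+0 mod 2 = 0
  s[3] = (000000011111111)·(011111001001110) mod 2 = 0+0+0+0+0+0+0+0+1+0+0+1+1+1+0 mod 2 = 0
Syndrome = 0000
s = 0: no error detected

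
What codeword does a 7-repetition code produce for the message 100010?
Repeat each bit 7× and concatenate:
1→1111111  0→0000000  0→0000000  0→0000000  1→1111111  0→0000000
Codeword = 111111100000000000000000000011111110000000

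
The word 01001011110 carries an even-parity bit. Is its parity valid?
Sum of all bits: 0+1+0+0+1+0+1+1+1+1+0 = 6; 6 mod 2 = 0. Result is 0 → valid parity.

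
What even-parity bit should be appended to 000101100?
Sum of data bits: 0+0+0+1+0+1+1+0+0 = 3.
3 mod 2 = 1, so parity bit = 1.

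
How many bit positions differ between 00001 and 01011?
XOR = 01010, count of 1s = 2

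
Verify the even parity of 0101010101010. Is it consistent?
Sum of all bits: 0+1+0+1+0+1+0+1+0+1+0+1+0 = 6; 6 mod 2 = 0. Result is 0 → valid parity.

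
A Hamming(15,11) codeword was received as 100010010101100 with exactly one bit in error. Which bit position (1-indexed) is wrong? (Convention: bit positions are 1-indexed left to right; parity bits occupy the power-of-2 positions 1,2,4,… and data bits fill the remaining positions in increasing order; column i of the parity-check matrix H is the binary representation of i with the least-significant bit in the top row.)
Syndrome s = H · r^T (mod 2), r = 100010010101100:
  s[0] = (101010101010101)·(100010010101100) mod 2 = 1+0+0+0+1+0+0+0+0+0+0+0+1+0+0 mod 2 = 1
  s[1] = (011001100110011)·(100010010101100) mod 2 = 0+0+0+0+0+0+0+0+0+1+0+0+0+0+0 mod 2 = 1
  s[2] = (000111100001111)·(100010010101100) mod 2 = 0+0+0+0+1+0+0+0+0+0+0+1+1+0+0 mod 2 = 1
  s[3] = (000000011111111)·(100010010101100) mod 2 = 0+0+0+0+0+0+0+1+0+1+0+1+1+0+0 mod 2 = 0
Syndrome = 1110
Column i of H is the binary representation of i, so the syndrome is the binary index of the flipped bit.
Read s = 1110 with s[0] as LSB: 1·2^0 + 1·2^1 + 1·2^2 + 0·2^3 = 7.
Error is at bit position 7.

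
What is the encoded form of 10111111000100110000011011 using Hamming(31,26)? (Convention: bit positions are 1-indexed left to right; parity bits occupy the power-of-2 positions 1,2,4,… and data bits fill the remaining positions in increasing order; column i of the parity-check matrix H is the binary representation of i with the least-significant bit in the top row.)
Codeword c = d · G (mod 2), d = 10111111000100110000011011:
  c[0] = d·G[:,0] = (10111111000100110000011011)·(11011010101101010101010101) mod 2 = 1+0+0+1+1+0+1+0+0+0+0+1+0+0+0+1+0+0+0+0+0+1+0+0+0+1 mod 2 = 0
  c[1] = d·G[:,1] = (10111111000100110000011011)·(10110110011011001100110011) mod 2 = 1+0+1+1+0+1+1+0+0+0+0+0+0+0+0+0+0+0+0+0+0+1+0+0+1+1 mod 2 = 0
  c[2] = d·G[:,2] = (10111111000100110000011011)·(10000000000000000000000000) mod 2 = 1+0+0+0+0+0+0+0+0+0+0+0+0+0+0+0+0+0+0+0+0+0+0+0+0+0 mod 2 = 1
  c[3] = d·G[:,3] = (10111111000100110000011011)·(01110001111000111100001111) mod 2 = 0+0+1+1+0+0+0+1+0+0+0+0+0+0+1+1+0+0+0+0+0+0+1+0+1+1 mod 2 = 0
  c[4] = d·G[:,4] = (10111111000100110000011011)·(01000000000000000000000000) mod 2 = 0+0+0+0+0+0+0+0+0+0+0+0+0+0+0+0+0+0+0+0+0+0+0+0+0+0 mod 2 = 0
  c[5] = d·G[:,5] = (10111111000100110000011011)·(00100000000000000000000000) mod 2 = 0+0+1+0+0+0+0+0+0+0+0+0+0+0+0+0+0+0+0+0+0+0+0+0+0+0 mod 2 = 1
  c[6] = d·G[:,6] = (10111111000100110000011011)·(00010000000000000000000000) mod 2 = 0+0+0+1+0+0+0+0+0+0+0+0+0+0+0+0+0+0+0+0+0+0+0+0+0+0 mod 2 = 1
  c[7] = d·G[:,7] = (10111111000100110000011011)·(00001111111000000011111111) mod 2 = 0+0+0+0+1+1+1+1+0+0+0+0+0+0+0+0+0+0+0+0+0+1+1+0+1+1 mod 2 = 0
  c[8] = d·G[:,8] = (10111111000100110000011011)·(00001000000000000000000000) mod 2 = 0+0+0+0+1+0+0+0+0+0+0+0+0+0+0+0+0+0+0+0+0+0+0+0+0+0 mod 2 = 1
  c[9] = d·G[:,9] = (10111111000100110000011011)·(00000100000000000000000000) mod 2 = 0+0+0+0+0+1+0+0+0+0+0+0+0+0+0+0+0+0+0+0+0+0+0+0+0+0 mod 2 = 1
  c[10] = d·G[:,10] = (10111111000100110000011011)·(00000010000000000000000000) mod 2 = 0+0+0+0+0+0+1+0+0+0+0+0+0+0+0+0+0+0+0+0+0+0+0+0+0+0 mod 2 = 1
  c[11] = d·G[:,11] = (10111111000100110000011011)·(00000001000000000000000000) mod 2 = 0+0+0+0+0+0+0+1+0+0+0+0+0+0+0+0+0+0+0+0+0+0+0+0+0+0 mod 2 = 1
  c[12] = d·G[:,12] = (10111111000100110000011011)·(00000000100000000000000000) mod 2 = 0+0+0+0+0+0+0+0+0+0+0+0+0+0+0+0+0+0+0+0+0+0+0+0+0+0 mod 2 = 0
  c[13] = d·G[:,13] = (10111111000100110000011011)·(00000000010000000000000000) mod 2 = 0+0+0+0+0+0+0+0+0+0+0+0+0+0+0+0+0+0+0+0+0+0+0+0+0+0 mod 2 = 0
  c[14] = d·G[:,14] = (10111111000100110000011011)·(00000000001000000000000000) mod 2 = 0+0+0+0+0+0+0+0+0+0+0+0+0+0+0+0+0+0+0+0+0+0+0+0+0+0 mod 2 = 0
  c[15] = d·G[:,15] = (10111111000100110000011011)·(00000000000111111111111111) mod 2 = 0+0+0+0+0+0+0+0+0+0+0+1+0+0+1+1+0+0+0+0+0+1+1+0+1+1 mod 2 = 1
  c[16] = d·G[:,16] = (10111111000100110000011011)·(00000000000100000000000000) mod 2 = 0+0+0+0+0+0+0+0+0+0+0+1+0+0+0+0+0+0+0+0+0+0+0+0+0+0 mod 2 = 1
  c[17] = d·G[:,17] = (10111111000100110000011011)·(00000000000010000000000000) mod 2 = 0+0+0+0+0+0+0+0+0+0+0+0+0+0+0+0+0+0+0+0+0+0+0+0+0+0 mod 2 = 0
  c[18] = d·G[:,18] = (10111111000100110000011011)·(00000000000001000000000000) mod 2 = 0+0+0+0+0+0+0+0+0+0+0+0+0+0+0+0+0+0+0+0+0+0+0+0+0+0 mod 2 = 0
  c[19] = d·G[:,19] = (10111111000100110000011011)·(00000000000000100000000000) mod 2 = 0+0+0+0+0+0+0+0+0+0+0+0+0+0+1+0+0+0+0+0+0+0+0+0+0+0 mod 2 = 1
  c[20] = d·G[:,20] = (10111111000100110000011011)·(00000000000000010000000000) mod 2 = 0+0+0+0+0+0+0+0+0+0+0+0+0+0+0+1+0+0+0+0+0+0+0+0+0+0 mod 2 = 1
  c[21] = d·G[:,21] = (10111111000100110000011011)·(00000000000000001000000000) mod 2 = 0+0+0+0+0+0+0+0+0+0+0+0+0+0+0+0+0+0+0+0+0+0+0+0+0+0 mod 2 = 0
  c[22] = d·G[:,22] = (10111111000100110000011011)·(00000000000000000100000000) mod 2 = 0+0+0+0+0+0+0+0+0+0+0+0+0+0+0+0+0+0+0+0+0+0+0+0+0+0 mod 2 = 0
  c[23] = d·G[:,23] = (10111111000100110000011011)·(00000000000000000010000000) mod 2 = 0+0+0+0+0+0+0+0+0+0+0+0+0+0+0+0+0+0+0+0+0+0+0+0+0+0 mod 2 = 0
  c[24] = d·G[:,24] = (10111111000100110000011011)·(00000000000000000001000000) mod 2 = 0+0+0+0+0+0+0+0+0+0+0+0+0+0+0+0+0+0+0+0+0+0+0+0+0+0 mod 2 = 0
  c[25] = d·G[:,25] = (10111111000100110000011011)·(00000000000000000000100000) mod 2 = 0+0+0+0+0+0+0+0+0+0+0+0+0+0+0+0+0+0+0+0+0+0+0+0+0+0 mod 2 = 0
  c[26] = d·G[:,26] = (10111111000100110000011011)·(00000000000000000000010000) mod 2 = 0+0+0+0+0+0+0+0+0+0+0+0+0+0+0+0+0+0+0+0+0+1+0+0+0+0 mod 2 = 1
  c[27] = d·G[:,27] = (10111111000100110000011011)·(00000000000000000000001000) mod 2 = 0+0+0+0+0+0+0+0+0+0+0+0+0+0+0+0+0+0+0+0+0+0+1+0+0+0 mod 2 = 1
  c[28] = d·G[:,28] = (10111111000100110000011011)·(00000000000000000000000100) mod 2 = 0+0+0+0+0+0+0+0+0+0+0+0+0+0+0+0+0+0+0+0+0+0+0+0+0+0 mod 2 = 0
  c[29] = d·G[:,29] = (10111111000100110000011011)·(00000000000000000000000010) mod 2 = 0+0+0+0+0+0+0+0+0+0+0+0+0+0+0+0+0+0+0+0+0+0+0+0+1+0 mod 2 = 1
  c[30] = d·G[:,30] = (10111111000100110000011011)·(00000000000000000000000001) mod 2 = 0+0+0+0+0+0+0+0+0+0+0+0+0+0+0+0+0+0+0+0+0+0+0+0+0+1 mod 2 = 1
Codeword = 0010011011110001100110000011011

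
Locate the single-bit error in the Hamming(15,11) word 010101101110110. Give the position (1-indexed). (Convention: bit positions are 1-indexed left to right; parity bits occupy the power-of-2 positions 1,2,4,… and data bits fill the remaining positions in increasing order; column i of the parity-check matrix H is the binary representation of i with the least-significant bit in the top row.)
Syndrome s = H · r^T (mod 2), r = 010101101110110:
  s[0] = (101010101010101)·(010101101110110) mod 2 = 0+0+0+0+0+0+1+0+1+0+1+0+1+0+0 mod 2 = 0
  s[1] = (011001100110011)·(010101101110110) mod 2 = 0+1+0+0+0+1+1+0+0+1+1+0+0+1+0 mod 2 = 0
  s[2] = (000111100001111)·(010101101110110) mod 2 = 0+0+0+1+0+1+1+0+0+0+0+0+1+1+0 mod 2 = 1
  s[3] = (000000011111111)·(010101101110110) mod 2 = 0+0+0+0+0+0+0+0+1+1+1+0+1+1+0 mod 2 = 1
Syndrome = 0011
Column i of H is the binary representation of i, so the syndrome is the binary index of the flipped bit.
Read s = 0011 with s[0] as LSB: 0·2^0 + 0·2^1 + 1·2^2 + 1·2^3 = 12.
Error is at bit position 12.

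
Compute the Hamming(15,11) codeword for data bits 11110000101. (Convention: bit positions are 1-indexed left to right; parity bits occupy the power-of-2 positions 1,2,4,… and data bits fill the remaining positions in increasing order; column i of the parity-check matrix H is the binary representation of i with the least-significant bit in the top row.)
Codeword c = d · G (mod 2), d = 11110000101:
  c[0] = d·G[:,0] = (11110000101)·(11011010101) mod 2 = 1+1+0+1+0+0+0+0+1+0+1 mod 2 = 1
  c[1] = d·G[:,1] = (11110000101)·(10110110011) mod 2 = 1+0+1+1+0+0+0+0+0+0+1 mod 2 = 0
  c[2] = d·G[:,2] = (11110000101)·(10000000000) mod 2 = 1+0+0+0+0+0+0+0+0+0+0 mod 2 = 1
  c[3] = d·G[:,3] = (11110000101)·(01110001111) mod 2 = 0+1+1+1+0+0+0+0+1+0+1 mod 2 = 1
  c[4] = d·G[:,4] = (11110000101)·(01000000000) mod 2 = 0+1+0+0+0+0+0+0+0+0+0 mod 2 = 1
  c[5] = d·G[:,5] = (11110000101)·(00100000000) mod 2 = 0+0+1+0+0+0+0+0+0+0+0 mod 2 = 1
  c[6] = d·G[:,6] = (11110000101)·(00010000000) mod 2 = 0+0+0+1+0+0+0+0+0+0+0 mod 2 = 1
  c[7] = d·G[:,7] = (11110000101)·(00001111111) mod 2 = 0+0+0+0+0+0+0+0+1+0+1 mod 2 = 0
  c[8] = d·G[:,8] = (11110000101)·(00001000000) mod 2 = 0+0+0+0+0+0+0+0+0+0+0 mod 2 = 0
  c[9] = d·G[:,9] = (11110000101)·(00000100000) mod 2 = 0+0+0+0+0+0+0+0+0+0+0 mod 2 = 0
  c[10] = d·G[:,10] = (11110000101)·(00000010000) mod 2 = 0+0+0+0+0+0+0+0+0+0+0 mod 2 = 0
  c[11] = d·G[:,11] = (11110000101)·(00000001000) mod 2 = 0+0+0+0+0+0+0+0+0+0+0 mod 2 = 0
  c[12] = d·G[:,12] = (11110000101)·(00000000100) mod 2 = 0+0+0+0+0+0+0+0+1+0+0 mod 2 = 1
  c[13] = d·G[:,13] = (11110000101)·(00000000010) mod 2 = 0+0+0+0+0+0+0+0+0+0+0 mod 2 = 0
  c[14] = d·G[:,14] = (11110000101)·(00000000001) mod 2 = 0+0+0+0+0+0+0+0+0+0+1 mod 2 = 1
Codeword = 101111100000101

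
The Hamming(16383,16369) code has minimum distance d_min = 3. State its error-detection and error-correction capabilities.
Detection only: up to d_min − 1 = 2 errors.
Correction: up to ⌊(d_min − 1)/2⌋ = ⌊2/2⌋ = 1 errors.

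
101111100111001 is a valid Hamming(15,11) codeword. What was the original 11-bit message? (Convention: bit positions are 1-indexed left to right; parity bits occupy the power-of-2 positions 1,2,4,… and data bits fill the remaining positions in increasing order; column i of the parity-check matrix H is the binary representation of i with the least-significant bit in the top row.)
Parity bits occupy power-of-2 positions; data bits are at positions {3,5,6,7,9,10,11,12,13,14,15} (1-indexed).
Extract: c[3]=1 c[5]=1 c[6]=1 c[7]=1 c[9]=0 c[10]=1 c[11]=1 c[12]=1 c[13]=0 c[14]=0 c[15]=1
Data = 11110111001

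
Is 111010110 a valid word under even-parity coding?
Sum of all bits: 1+1+1+0+1+0+1+1+0 = 6; 6 mod 2 = 0. Result is 0 → valid parity.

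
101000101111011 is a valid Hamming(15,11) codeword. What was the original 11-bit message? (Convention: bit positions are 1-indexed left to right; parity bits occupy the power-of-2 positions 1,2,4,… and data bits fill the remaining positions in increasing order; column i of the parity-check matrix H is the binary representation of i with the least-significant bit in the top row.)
Parity bits occupy power-of-2 positions; data bits are at positions {3,5,6,7,9,10,11,12,13,14,15} (1-indexed).
Extract: c[3]=1 c[5]=0 c[6]=0 c[7]=1 c[9]=1 c[10]=1 c[11]=1 c[12]=1 c[13]=0 c[14]=1 c[15]=1
Data = 10011111011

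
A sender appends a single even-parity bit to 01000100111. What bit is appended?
Sum of data bits: 0+1+0+0+0+1+0+0+1+1+1 = 5.
5 mod 2 = 1, so parity bit = 1.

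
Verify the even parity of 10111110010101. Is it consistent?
Sum of all bits: 1+0+1+1+1+1+1+0+0+1+0+1+0+1 = 9; 9 mod 2 = 1. Result is 1 → parity error detected.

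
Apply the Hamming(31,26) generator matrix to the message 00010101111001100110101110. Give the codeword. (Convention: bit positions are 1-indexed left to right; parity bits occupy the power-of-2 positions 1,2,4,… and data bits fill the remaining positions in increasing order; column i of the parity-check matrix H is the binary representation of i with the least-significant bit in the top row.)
Codeword c = d · G (mod 2), d = 00010101111001100110101110:
  c[0] = d·G[:,0] = (00010101111001100110101110)·(11011010101101010101010101) mod 2 = 0+0+0+1+0+0+0+0+1+0+1+0+0+1+0+0+0+1+0+0+0+0+0+1+0+0 mod 2 = 0
  c[1] = d·G[:,1] = (00010101111001100110101110)·(10110110011011001100110011) mod 2 = 0+0+0+1+0+1+0+0+0+1+1+0+0+1+0+0+0+1+0+0+1+0+0+0+1+0 mod 2 = 0
  c[2] = d·G[:,2] = (00010101111001100110101110)·(10000000000000000000000000) mod 2 = 0+0+0+0+0+0+0+0+0+0+0+0+0+0+0+0+0+0+0+0+0+0+0+0+0+0 mod 2 = 0
  c[3] = d·G[:,3] = (00010101111001100110101110)·(01110001111000111100001111) mod 2 = 0+0+0+1+0+0+0+1+1+1+1+0+0+0+1+0+0+1+0+0+0+0+1+1+1+0 mod 2 = 0
  c[4] = d·G[:,4] = (00010101111001100110101110)·(01000000000000000000000000) mod 2 = 0+0+0+0+0+0+0+0+0+0+0+0+0+0+0+0+0+0+0+0+0+0+0+0+0+0 mod 2 = 0
  c[5] = d·G[:,5] = (00010101111001100110101110)·(00100000000000000000000000) mod 2 = 0+0+0+0+0+0+0+0+0+0+0+0+0+0+0+0+0+0+0+0+0+0+0+0+0+0 mod 2 = 0
  c[6] = d·G[:,6] = (00010101111001100110101110)·(00010000000000000000000000) mod 2 = 0+0+0+1+0+0+0+0+0+0+0+0+0+0+0+0+0+0+0+0+0+0+0+0+0+0 mod 2 = 1
  c[7] = d·G[:,7] = (00010101111001100110101110)·(00001111111000000011111111) mod 2 = 0+0+0+0+0+1+0+1+1+1+1+0+0+0+0+0+0+0+1+0+1+0+1+1+1+0 mod 2 = 0
  c[8] = d·G[:,8] = (00010101111001100110101110)·(00001000000000000000000000) mod 2 = 0+0+0+0+0+0+0+0+0+0+0+0+0+0+0+0+0+0+0+0+0+0+0+0+0+0 mod 2 = 0
  c[9] = d·G[:,9] = (00010101111001100110101110)·(00000100000000000000000000) mod 2 = 0+0+0+0+0+1+0+0+0+0+0+0+0+0+0+0+0+0+0+0+0+0+0+0+0+0 mod 2 = 1
  c[10] = d·G[:,10] = (00010101111001100110101110)·(00000010000000000000000000) mod 2 = 0+0+0+0+0+0+0+0+0+0+0+0+0+0+0+0+0+0+0+0+0+0+0+0+0+0 mod 2 = 0
  c[11] = d·G[:,11] = (00010101111001100110101110)·(00000001000000000000000000) mod 2 = 0+0+0+0+0+0+0+1+0+0+0+0+0+0+0+0+0+0+0+0+0+0+0+0+0+0 mod 2 = 1
  c[12] = d·G[:,12] = (00010101111001100110101110)·(00000000100000000000000000) mod 2 = 0+0+0+0+0+0+0+0+1+0+0+0+0+0+0+0+0+0+0+0+0+0+0+0+0+0 mod 2 = 1
  c[13] = d·G[:,13] = (00010101111001100110101110)·(00000000010000000000000000) mod 2 = 0+0+0+0+0+0+0+0+0+1+0+0+0+0+0+0+0+0+0+0+0+0+0+0+0+0 mod 2 = 1
  c[14] = d·G[:,14] = (00010101111001100110101110)·(00000000001000000000000000) mod 2 = 0+0+0+0+0+0+0+0+0+0+1+0+0+0+0+0+0+0+0+0+0+0+0+0+0+0 mod 2 = 1
  c[15] = d·G[:,15] = (00010101111001100110101110)·(00000000000111111111111111) mod 2 = 0+0+0+0+0+0+0+0+0+0+0+0+0+1+1+0+0+1+1+0+1+0+1+1+1+0 mod 2 = 0
  c[16] = d·G[:,16] = (00010101111001100110101110)·(00000000000100000000000000) mod 2 = 0+0+0+0+0+0+0+0+0+0+0+0+0+0+0+0+0+0+0+0+0+0+0+0+0+0 mod 2 = 0
  c[17] = d·G[:,17] = (00010101111001100110101110)·(00000000000010000000000000) mod 2 = 0+0+0+0+0+0+0+0+0+0+0+0+0+0+0+0+0+0+0+0+0+0+0+0+0+0 mod 2 = 0
  c[18] = d·G[:,18] = (00010101111001100110101110)·(00000000000001000000000000) mod 2 = 0+0+0+0+0+0+0+0+0+0+0+0+0+1+0+0+0+0+0+0+0+0+0+0+0+0 mod 2 = 1
  c[19] = d·G[:,19] = (00010101111001100110101110)·(00000000000000100000000000) mod 2 = 0+0+0+0+0+0+0+0+0+0+0+0+0+0+1+0+0+0+0+0+0+0+0+0+0+0 mod 2 = 1
  c[20] = d·G[:,20] = (00010101111001100110101110)·(00000000000000010000000000) mod 2 = 0+0+0+0+0+0+0+0+0+0+0+0+0+0+0+0+0+0+0+0+0+0+0+0+0+0 mod 2 = 0
  c[21] = d·G[:,21] = (00010101111001100110101110)·(00000000000000001000000000) mod 2 = 0+0+0+0+0+0+0+0+0+0+0+0+0+0+0+0+0+0+0+0+0+0+0+0+0+0 mod 2 = 0
  c[22] = d·G[:,22] = (00010101111001100110101110)·(00000000000000000100000000) mod 2 = 0+0+0+0+0+0+0+0+0+0+0+0+0+0+0+0+0+1+0+0+0+0+0+0+0+0 mod 2 = 1
  c[23] = d·G[:,23] = (00010101111001100110101110)·(00000000000000000010000000) mod 2 = 0+0+0+0+0+0+0+0+0+0+0+0+0+0+0+0+0+0+1+0+0+0+0+0+0+0 mod 2 = 1
  c[24] = d·G[:,24] = (00010101111001100110101110)·(00000000000000000001000000) mod 2 = 0+0+0+0+0+0+0+0+0+0+0+0+0+0+0+0+0+0+0+0+0+0+0+0+0+0 mod 2 = 0
  c[25] = d·G[:,25] = (00010101111001100110101110)·(00000000000000000000100000) mod 2 = 0+0+0+0+0+0+0+0+0+0+0+0+0+0+0+0+0+0+0+0+1+0+0+0+0+0 mod 2 = 1
  c[26] = d·G[:,26] = (00010101111001100110101110)·(00000000000000000000010000) mod 2 = 0+0+0+0+0+0+0+0+0+0+0+0+0+0+0+0+0+0+0+0+0+0+0+0+0+0 mod 2 = 0
  c[27] = d·G[:,27] = (00010101111001100110101110)·(00000000000000000000001000) mod 2 = 0+0+0+0+0+0+0+0+0+0+0+0+0+0+0+0+0+0+0+0+0+0+1+0+0+0 mod 2 = 1
  c[28] = d·G[:,28] = (00010101111001100110101110)·(00000000000000000000000100) mod 2 = 0+0+0+0+0+0+0+0+0+0+0+0+0+0+0+0+0+0+0+0+0+0+0+1+0+0 mod 2 = 1
  c[29] = d·G[:,29] = (00010101111001100110101110)·(00000000000000000000000010) mod 2 = 0+0+0+0+0+0+0+0+0+0+0+0+0+0+0+0+0+0+0+0+0+0+0+0+1+0 mod 2 = 1
  c[30] = d·G[:,30] = (00010101111001100110101110)·(00000000000000000000000001) mod 2 = 0+0+0+0+0+0+0+0+0+0+0+0+0+0+0+0+0+0+0+0+0+0+0+0+0+0 mod 2 = 0
Codeword = 0000001001011110001100110101110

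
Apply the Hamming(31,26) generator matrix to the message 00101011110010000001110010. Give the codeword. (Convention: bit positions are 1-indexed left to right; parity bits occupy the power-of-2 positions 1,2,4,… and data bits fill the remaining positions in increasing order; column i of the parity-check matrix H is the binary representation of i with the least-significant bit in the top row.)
Codeword c = d · G (mod 2), d = 00101011110010000001110010:
  c[0] = d·G[:,0] = (00101011110010000001110010)·(11011010101101010101010101) mod 2 = 0+0+0+0+1+0+1+0+1+0+0+0+0+0+0+0+0+0+0+1+0+1+0+0+0+0 mod 2 = 1
  c[1] = d·G[:,1] = (00101011110010000001110010)·(10110110011011001100110011) mod 2 = 0+0+1+0+0+0+1+0+0+1+0+0+1+0+0+0+0+0+0+0+1+1+0+0+1+0 mod 2 = 1
  c[2] = d·G[:,2] = (00101011110010000001110010)·(10000000000000000000000000) mod 2 = 0+0+0+0+0+0+0+0+0+0+0+0+0+0+0+0+0+0+0+0+0+0+0+0+0+0 mod 2 = 0
  c[3] = d·G[:,3] = (00101011110010000001110010)·(01110001111000111100001111) mod 2 = 0+0+1+0+0+0+0+1+1+1+0+0+0+0+0+0+0+0+0+0+0+0+0+0+1+0 mod 2 = 1
  c[4] = d·G[:,4] = (00101011110010000001110010)·(01000000000000000000000000) mod 2 = 0+0+0+0+0+0+0+0+0+0+0+0+0+0+0+0+0+0+0+0+0+0+0+0+0+0 mod 2 = 0
  c[5] = d·G[:,5] = (00101011110010000001110010)·(00100000000000000000000000) mod 2 = 0+0+1+0+0+0+0+0+0+0+0+0+0+0+0+0+0+0+0+0+0+0+0+0+0+0 mod 2 = 1
  c[6] = d·G[:,6] = (00101011110010000001110010)·(00010000000000000000000000) mod 2 = 0+0+0+0+0+0+0+0+0+0+0+0+0+0+0+0+0+0+0+0+0+0+0+0+0+0 mod 2 = 0
  c[7] = d·G[:,7] = (00101011110010000001110010)·(00001111111000000011111111) mod 2 = 0+0+0+0+1+0+1+1+1+1+0+0+0+0+0+0+0+0+0+1+1+1+0+0+1+0 mod 2 = 1
  c[8] = d·G[:,8] = (00101011110010000001110010)·(00001000000000000000000000) mod 2 = 0+0+0+0+1+0+0+0+0+0+0+0+0+0+0+0+0+0+0+0+0+0+0+0+0+0 mod 2 = 1
  c[9] = d·G[:,9] = (00101011110010000001110010)·(00000100000000000000000000) mod 2 = 0+0+0+0+0+0+0+0+0+0+0+0+0+0+0+0+0+0+0+0+0+0+0+0+0+0 mod 2 = 0
  c[10] = d·G[:,10] = (00101011110010000001110010)·(00000010000000000000000000) mod 2 = 0+0+0+0+0+0+1+0+0+0+0+0+0+0+0+0+0+0+0+0+0+0+0+0+0+0 mod 2 = 1
  c[11] = d·G[:,11] = (00101011110010000001110010)·(00000001000000000000000000) mod 2 = 0+0+0+0+0+0+0+1+0+0+0+0+0+0+0+0+0+0+0+0+0+0+0+0+0+0 mod 2 = 1
  c[12] = d·G[:,12] = (00101011110010000001110010)·(00000000100000000000000000) mod 2 = 0+0+0+0+0+0+0+0+1+0+0+0+0+0+0+0+0+0+0+0+0+0+0+0+0+0 mod 2 = 1
  c[13] = d·G[:,13] = (00101011110010000001110010)·(00000000010000000000000000) mod 2 = 0+0+0+0+0+0+0+0+0+1+0+0+0+0+0+0+0+0+0+0+0+0+0+0+0+0 mod 2 = 1
  c[14] = d·G[:,14] = (00101011110010000001110010)·(00000000001000000000000000) mod 2 = 0+0+0+0+0+0+0+0+0+0+0+0+0+0+0+0+0+0+0+0+0+0+0+0+0+0 mod 2 = 0
  c[15] = d·G[:,15] = (00101011110010000001110010)·(00000000000111111111111111) mod 2 = 0+0+0+0+0+0+0+0+0+0+0+0+1+0+0+0+0+0+0+1+1+1+0+0+1+0 mod 2 = 1
  c[16] = d·G[:,16] = (00101011110010000001110010)·(00000000000100000000000000) mod 2 = 0+0+0+0+0+0+0+0+0+0+0+0+0+0+0+0+0+0+0+0+0+0+0+0+0+0 mod 2 = 0
  c[17] = d·G[:,17] = (00101011110010000001110010)·(00000000000010000000000000) mod 2 = 0+0+0+0+0+0+0+0+0+0+0+0+1+0+0+0+0+0+0+0+0+0+0+0+0+0 mod 2 = 1
  c[18] = d·G[:,18] = (00101011110010000001110010)·(00000000000001000000000000) mod 2 = 0+0+0+0+0+0+0+0+0+0+0+0+0+0+0+0+0+0+0+0+0+0+0+0+0+0 mod 2 = 0
  c[19] = d·G[:,19] = (00101011110010000001110010)·(00000000000000100000000000) mod 2 = 0+0+0+0+0+0+0+0+0+0+0+0+0+0+0+0+0+0+0+0+0+0+0+0+0+0 mod 2 = 0
  c[20] = d·G[:,20] = (00101011110010000001110010)·(00000000000000010000000000) mod 2 = 0+0+0+0+0+0+0+0+0+0+0+0+0+0+0+0+0+0+0+0+0+0+0+0+0+0 mod 2 = 0
  c[21] = d·G[:,21] = (00101011110010000001110010)·(00000000000000001000000000) mod 2 = 0+0+0+0+0+0+0+0+0+0+0+0+0+0+0+0+0+0+0+0+0+0+0+0+0+0 mod 2 = 0
  c[22] = d·G[:,22] = (00101011110010000001110010)·(00000000000000000100000000) mod 2 = 0+0+0+0+0+0+0+0+0+0+0+0+0+0+0+0+0+0+0+0+0+0+0+0+0+0 mod 2 = 0
  c[23] = d·G[:,23] = (00101011110010000001110010)·(00000000000000000010000000) mod 2 = 0+0+0+0+0+0+0+0+0+0+0+0+0+0+0+0+0+0+0+0+0+0+0+0+0+0 mod 2 = 0
  c[24] = d·G[:,24] = (00101011110010000001110010)·(00000000000000000001000000) mod 2 = 0+0+0+0+0+0+0+0+0+0+0+0+0+0+0+0+0+0+0+1+0+0+0+0+0+0 mod 2 = 1
  c[25] = d·G[:,25] = (00101011110010000001110010)·(00000000000000000000100000) mod 2 = 0+0+0+0+0+0+0+0+0+0+0+0+0+0+0+0+0+0+0+0+1+0+0+0+0+0 mod 2 = 1
  c[26] = d·G[:,26] = (00101011110010000001110010)·(00000000000000000000010000) mod 2 = 0+0+0+0+0+0+0+0+0+0+0+0+0+0+0+0+0+0+0+0+0+1+0+0+0+0 mod 2 = 1
  c[27] = d·G[:,27] = (00101011110010000001110010)·(00000000000000000000001000) mod 2 = 0+0+0+0+0+0+0+0+0+0+0+0+0+0+0+0+0+0+0+0+0+0+0+0+0+0 mod 2 = 0
  c[28] = d·G[:,28] = (00101011110010000001110010)·(00000000000000000000000100) mod 2 = 0+0+0+0+0+0+0+0+0+0+0+0+0+0+0+0+0+0+0+0+0+0+0+0+0+0 mod 2 = 0
  c[29] = d·G[:,29] = (00101011110010000001110010)·(00000000000000000000000010) mod 2 = 0+0+0+0+0+0+0+0+0+0+0+0+0+0+0+0+0+0+0+0+0+0+0+0+1+0 mod 2 = 1
  c[30] = d·G[:,30] = (00101011110010000001110010)·(00000000000000000000000001) mod 2 = 0+0+0+0+0+0+0+0+0+0+0+0+0+0+0+0+0+0+0+0+0+0+0+0+0+0 mod 2 = 0
Codeword = 1101010110111101010000001110010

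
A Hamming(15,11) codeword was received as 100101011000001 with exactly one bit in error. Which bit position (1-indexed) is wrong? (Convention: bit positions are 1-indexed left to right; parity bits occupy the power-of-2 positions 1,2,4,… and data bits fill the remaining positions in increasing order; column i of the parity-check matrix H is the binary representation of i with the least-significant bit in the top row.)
Syndrome s = H · r^T (mod 2), r = 100101011000001:
  s[0] = (101010101010101)·(100101011000001) mod 2 = 1+0+0+0+0+0+0+0+1+0+0+0+0+0+1 mod 2 = 1
  s[1] = (011001100110011)·(100101011000001) mod 2 = 0+0+0+0+0+1+0+0+0+0+0+0+0+0+1 mod 2 = 0
  s[2] = (000111100001111)·(100101011000001) mod 2 = 0+0+0+1+0+1+0+0+0+0+0+0+0+0+1 mod 2 = 1
  s[3] = (000000011111111)·(100101011000001) mod 2 = 0+0+0+0+0+0+0+1+1+0+0+0+0+0+1 mod 2 = 1
Syndrome = 1011
Column i of H is the binary representation of i, so the syndrome is the binary index of the flipped bit.
Read s = 1011 with s[0] as LSB: 1·2^0 + 0·2^1 + 1·2^2 + 1·2^3 = 13.
Error is at bit position 13.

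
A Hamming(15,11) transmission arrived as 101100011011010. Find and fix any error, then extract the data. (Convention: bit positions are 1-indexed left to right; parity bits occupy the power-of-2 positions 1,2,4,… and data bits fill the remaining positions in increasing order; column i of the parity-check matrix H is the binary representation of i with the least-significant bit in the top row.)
Syndrome s = H · r^T (mod 2), r = 101100011011010:
  s[0] = (101010101010101)·(101100011011010) mod 2 = 1+0+1+0+0+0+0+0+1+0+1+0+0+0+0 mod 2 = 0
  s[1] = (011001100110011)·(101100011011010) mod 2 = 0+0+1+0+0+0+0+0+0+0+1+0+0+1+0 mod 2 = 1
  s[2] = (000111100001111)·(101100011011010) mod 2 = 0+0+0+1+0+0+0+0+0+0+0+1+0+1+0 mod 2 = 1
  s[3] = (000000011111111)·(101100011011010) mod 2 = 0+0+0+0+0+0+0+1+1+0+1+1+0+1+0 mod 2 = 1
Syndrome = 0111
Column 14 of H equals this syndrome → error at bit 14 (1-indexed).
Flip bit 14: 101100011011010 → 101100011011000
Extract data bits at positions {3,5,6,7,9,10,11,12,13,14,15}: 10001011000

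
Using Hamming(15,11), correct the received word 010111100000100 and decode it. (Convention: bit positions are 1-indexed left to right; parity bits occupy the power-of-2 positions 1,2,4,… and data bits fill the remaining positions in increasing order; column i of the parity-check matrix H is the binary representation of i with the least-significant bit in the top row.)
Syndrome s = H · r^T (mod 2), r = 010111100000100:
  s[0] = (101010101010101)·(010111100000100) mod 2 = 0+0+0+0+1+0+1+0+0+0+0+0+1+0+0 mod 2 = 1
  s[1] = (011001100110011)·(010111100000100) mod 2 = 0+1+0+0+0+1+1+0+0+0+0+0+0+0+0 mod 2 = 1
  s[2] = (000111100001111)·(010111100000100) mod 2 = 0+0+0+1+1+1+1+0+0+0+0+0+1+0+0 mod 2 = 1
  s[3] = (000000011111111)·(010111100000100) mod 2 = 0+0+0+0+0+0+0+0+0+0+0+0+1+0+0 mod 2 = 1
Syndrome = 1111
Column 15 of H equals this syndrome → error at bit 15 (1-indexed).
Flip bit 15: 010111100000100 → 010111100000101
Extract data bits at positions {3,5,6,7,9,10,11,12,13,14,15}: 01110000101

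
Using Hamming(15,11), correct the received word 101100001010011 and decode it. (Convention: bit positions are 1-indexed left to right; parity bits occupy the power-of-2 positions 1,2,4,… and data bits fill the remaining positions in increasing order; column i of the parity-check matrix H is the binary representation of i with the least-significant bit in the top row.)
Syndrome s = H · r^T (mod 2), r = 101100001010011:
  s[0] = (101010101010101)·(101100001010011) mod 2 = 1+0+1+0+0+0+0+0+1+0+1+0+0+0+1 mod 2 = 1
  s[1] = (011001100110011)·(101100001010011) mod 2 = 0+0+1+0+0+0+0+0+0+0+1+0+0+1+1 mod 2 = 0
  s[2] = (000111100001111)·(101100001010011) mod 2 = 0+0+0+1+0+0+0+0+0+0+0+0+0+1+1 mod 2 = 1
  s[3] = (000000011111111)·(101100001010011) mod 2 = 0+0+0+0+0+0+0+0+1+0+1+0+0+1+1 mod 2 = 0
Syndrome = 1010
Column 5 of H equals this syndrome → error at bit 5 (1-indexed).
Flip bit 5: 101100001010011 → 101110001010011
Extract data bits at positions {3,5,6,7,9,10,11,12,13,14,15}: 11001010011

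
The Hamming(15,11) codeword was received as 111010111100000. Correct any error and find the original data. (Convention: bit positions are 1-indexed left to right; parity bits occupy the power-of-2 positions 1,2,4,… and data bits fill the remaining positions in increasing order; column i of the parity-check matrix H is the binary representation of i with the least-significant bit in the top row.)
Syndrome s = H · r^T (mod 2), r = 111010111100000:
  s[0] = (101010101010101)·(111010111100000) mod 2 = 1+0+1+0+1+0+1+0+1+0+0+0+0+0+0 mod 2 = 1
  s[1] = (011001100110011)·(111010111100000) mod 2 = 0+1+1+0+0+0+1+0+0+1+0+0+0+0+0 mod 2 = 0
  s[2] = (000111100001111)·(111010111100000) mod 2 = 0+0+0+0+1+0+1+0+0+0+0+0+0+0+0 mod 2 = 0
  s[3] = (000000011111111)·(111010111100000) mod 2 = 0+0+0+0+0+0+0+1+1+1+0+0+0+0+0 mod 2 = 1
Syndrome = 1001
Column 9 of H equals this syndrome → error at bit 9 (1-indexed).
Flip bit 9: 111010111100000 → 111010110100000
Extract data bits at positions {3,5,6,7,9,10,11,12,13,14,15}: 11010100000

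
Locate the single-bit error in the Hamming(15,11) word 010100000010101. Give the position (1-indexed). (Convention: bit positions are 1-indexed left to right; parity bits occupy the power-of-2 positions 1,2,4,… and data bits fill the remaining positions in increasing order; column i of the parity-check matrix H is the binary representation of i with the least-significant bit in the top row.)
Syndrome s = H · r^T (mod 2), r = 010100000010101:
  s[0] = (101010101010101)·(010100000010101) mod 2 = 0+0+0+0+0+0+0+0+0+0+1+0+1+0+1 mod 2 = 1
  s[1] = (011001100110011)·(010100000010101) mod 2 = 0+1+0+0+0+0+0+0+0+0+1+0+0+0+1 mod 2 = 1
  s[2] = (000111100001111)·(010100000010101) mod 2 = 0+0+0+1+0+0+0+0+0+0+0+0+1+0+1 mod 2 = 1
  s[3] = (000000011111111)·(010100000010101) mod 2 = 0+0+0+0+0+0+0+0+0+0+1+0+1+0+1 mod 2 = 1
Syndrome = 1111
Column i of H is the binary representation of i, so the syndrome is the binary index of the flipped bit.
Read s = 1111 with s[0] as LSB: 1·2^0 + 1·2^1 + 1·2^2 + 1·2^3 = 15.
Error is at bit position 15.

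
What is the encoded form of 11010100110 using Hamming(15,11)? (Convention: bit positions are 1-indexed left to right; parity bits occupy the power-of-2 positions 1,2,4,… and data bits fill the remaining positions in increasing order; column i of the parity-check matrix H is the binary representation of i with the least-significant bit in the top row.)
Codeword c = d · G (mod 2), d = 11010100110:
  c[0] = d·G[:,0] = (11010100110)·(11011010101) mod 2 = 1+1+0+1+0+0+0+0+1+0+0 mod 2 = 0
  c[1] = d·G[:,1] = (11010100110)·(10110110011) mod 2 = 1+0+0+1+0+1+0+0+0+1+0 mod 2 = 0
  c[2] = d·G[:,2] = (11010100110)·(10000000000) mod 2 = 1+0+0+0+0+0+0+0+0+0+0 mod 2 = 1
  c[3] = d·G[:,3] = (11010100110)·(01110001111) mod 2 = 0+1+0+1+0+0+0+0+1+1+0 mod 2 = 0
  c[4] = d·G[:,4] = (11010100110)·(01000000000) mod 2 = 0+1+0+0+0+0+0+0+0+0+0 mod 2 = 1
  c[5] = d·G[:,5] = (11010100110)·(00100000000) mod 2 = 0+0+0+0+0+0+0+0+0+0+0 mod 2 = 0
  c[6] = d·G[:,6] = (11010100110)·(00010000000) mod 2 = 0+0+0+1+0+0+0+0+0+0+0 mod 2 = 1
  c[7] = d·G[:,7] = (11010100110)·(00001111111) mod 2 = 0+0+0+0+0+1+0+0+1+1+0 mod 2 = 1
  c[8] = d·G[:,8] = (11010100110)·(00001000000) mod 2 = 0+0+0+0+0+0+0+0+0+0+0 mod 2 = 0
  c[9] = d·G[:,9] = (11010100110)·(00000100000) mod 2 = 0+0+0+0+0+1+0+0+0+0+0 mod 2 = 1
  c[10] = d·G[:,10] = (11010100110)·(00000010000) mod 2 = 0+0+0+0+0+0+0+0+0+0+0 mod 2 = 0
  c[11] = d·G[:,11] = (11010100110)·(00000001000) mod 2 = 0+0+0+0+0+0+0+0+0+0+0 mod 2 = 0
  c[12] = d·G[:,12] = (11010100110)·(00000000100) mod 2 = 0+0+0+0+0+0+0+0+1+0+0 mod 2 = 1
  c[13] = d·G[:,13] = (11010100110)·(00000000010) mod 2 = 0+0+0+0+0+0+0+0+0+1+0 mod 2 = 1
  c[14] = d·G[:,14] = (11010100110)·(00000000001) mod 2 = 0+0+0+0+0+0+0+0+0+0+0 mod 2 = 0
Codeword = 001010110100110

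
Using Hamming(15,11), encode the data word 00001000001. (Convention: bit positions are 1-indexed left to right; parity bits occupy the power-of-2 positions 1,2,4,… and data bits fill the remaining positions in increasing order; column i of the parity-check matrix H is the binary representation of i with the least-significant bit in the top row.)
Codeword c = d · G (mod 2), d = 00001000001:
  c[0] = d·G[:,0] = (00001000001)·(11011010101) mod 2 = 0+0+0+0+1+0+0+0+0+0+1 mod 2 = 0
  c[1] = d·G[:,1] = (00001000001)·(10110110011) mod 2 = 0+0+0+0+0+0+0+0+0+0+1 mod 2 = 1
  c[2] = d·G[:,2] = (00001000001)·(10000000000) mod 2 = 0+0+0+0+0+0+0+0+0+0+0 mod 2 = 0
  c[3] = d·G[:,3] = (00001000001)·(01110001111) mod 2 = 0+0+0+0+0+0+0+0+0+0+1 mod 2 = 1
  c[4] = d·G[:,4] = (00001000001)·(01000000000) mod 2 = 0+0+0+0+0+0+0+0+0+0+0 mod 2 = 0
  c[5] = d·G[:,5] = (00001000001)·(00100000000) mod 2 = 0+0+0+0+0+0+0+0+0+0+0 mod 2 = 0
  c[6] = d·G[:,6] = (00001000001)·(00010000000) mod 2 = 0+0+0+0+0+0+0+0+0+0+0 mod 2 = 0
  c[7] = d·G[:,7] = (00001000001)·(00001111111) mod 2 = 0+0+0+0+1+0+0+0+0+0+1 mod 2 = 0
  c[8] = d·G[:,8] = (00001000001)·(00001000000) mod 2 = 0+0+0+0+1+0+0+0+0+0+0 mod 2 = 1
  c[9] = d·G[:,9] = (00001000001)·(00000100000) mod 2 = 0+0+0+0+0+0+0+0+0+0+0 mod 2 = 0
  c[10] = d·G[:,10] = (00001000001)·(00000010000) mod 2 = 0+0+0+0+0+0+0+0+0+0+0 mod 2 = 0
  c[11] = d·G[:,11] = (00001000001)·(00000001000) mod 2 = 0+0+0+0+0+0+0+0+0+0+0 mod 2 = 0
  c[12] = d·G[:,12] = (00001000001)·(00000000100) mod 2 = 0+0+0+0+0+0+0+0+0+0+0 mod 2 = 0
  c[13] = d·G[:,13] = (00001000001)·(00000000010) mod 2 = 0+0+0+0+0+0+0+0+0+0+0 mod 2 = 0
  c[14] = d·G[:,14] = (00001000001)·(00000000001) mod 2 = 0+0+0+0+0+0+0+0+0+0+1 mod 2 = 1
Codeword = 010100001000001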